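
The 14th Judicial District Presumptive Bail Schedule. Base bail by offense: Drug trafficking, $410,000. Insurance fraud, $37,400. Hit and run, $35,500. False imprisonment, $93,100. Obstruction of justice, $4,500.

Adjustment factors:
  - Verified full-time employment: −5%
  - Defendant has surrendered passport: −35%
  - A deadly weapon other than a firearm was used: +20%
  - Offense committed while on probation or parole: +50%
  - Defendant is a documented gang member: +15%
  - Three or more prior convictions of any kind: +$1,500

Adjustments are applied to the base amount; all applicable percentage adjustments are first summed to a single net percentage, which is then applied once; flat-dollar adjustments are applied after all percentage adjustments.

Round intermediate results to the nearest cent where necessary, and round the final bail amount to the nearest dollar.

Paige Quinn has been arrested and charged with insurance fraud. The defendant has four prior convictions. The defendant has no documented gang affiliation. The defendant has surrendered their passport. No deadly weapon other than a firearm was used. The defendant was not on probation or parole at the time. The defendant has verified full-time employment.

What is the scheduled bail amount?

Base amounts from the schedule: insurance fraud $37,400.
Single charge. Combined base = $37,400.
Net percentage adjustment: −5% −35% = −40%. $37,400 × 0.6 = $22,440.
Three or more prior convictions of any kind (+$1,500 flat): $22,440 + $1,500 = $23,940.

$23,940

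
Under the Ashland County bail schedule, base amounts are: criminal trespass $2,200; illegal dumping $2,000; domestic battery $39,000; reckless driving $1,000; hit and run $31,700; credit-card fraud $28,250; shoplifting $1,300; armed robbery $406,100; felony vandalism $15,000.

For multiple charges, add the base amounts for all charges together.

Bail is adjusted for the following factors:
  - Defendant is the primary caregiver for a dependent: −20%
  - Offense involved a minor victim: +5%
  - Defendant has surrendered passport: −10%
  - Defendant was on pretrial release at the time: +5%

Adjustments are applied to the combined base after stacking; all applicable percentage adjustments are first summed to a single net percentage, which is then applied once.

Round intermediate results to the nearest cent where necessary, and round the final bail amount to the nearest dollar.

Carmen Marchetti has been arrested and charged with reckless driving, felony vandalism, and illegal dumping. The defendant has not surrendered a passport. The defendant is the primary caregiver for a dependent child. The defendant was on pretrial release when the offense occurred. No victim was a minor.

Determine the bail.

Base amounts from the schedule: reckless driving $1,000; felony vandalism $15,000; illegal dumping $2,000.
Stacking rule: sum of all bases. $1,000 + $15,000 + $2,000 = $18,000.
Net percentage adjustment: −20% +5% = −15%. $18,000 × 0.85 = $15,300.

$15,300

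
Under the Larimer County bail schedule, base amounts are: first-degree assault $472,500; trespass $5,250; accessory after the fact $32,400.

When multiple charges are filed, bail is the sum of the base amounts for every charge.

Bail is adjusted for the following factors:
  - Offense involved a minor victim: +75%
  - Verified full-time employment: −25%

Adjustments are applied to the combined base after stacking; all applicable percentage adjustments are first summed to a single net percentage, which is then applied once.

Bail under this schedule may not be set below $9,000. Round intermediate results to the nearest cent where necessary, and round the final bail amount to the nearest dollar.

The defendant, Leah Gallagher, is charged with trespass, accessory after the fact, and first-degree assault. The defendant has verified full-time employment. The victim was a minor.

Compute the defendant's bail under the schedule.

$765,225

Base amounts from the schedule: trespass $5,250; accessory after the fact $32,400; first-degree assault $472,500.
Stacking rule: sum of all bases. $5,250 + $32,400 + $472,500 = $510,150.
Net percentage adjustment: +75% −25% = +50%. $510,150 × 1.5 = $765,225.
$765,225 is at or above the $9,000 minimum.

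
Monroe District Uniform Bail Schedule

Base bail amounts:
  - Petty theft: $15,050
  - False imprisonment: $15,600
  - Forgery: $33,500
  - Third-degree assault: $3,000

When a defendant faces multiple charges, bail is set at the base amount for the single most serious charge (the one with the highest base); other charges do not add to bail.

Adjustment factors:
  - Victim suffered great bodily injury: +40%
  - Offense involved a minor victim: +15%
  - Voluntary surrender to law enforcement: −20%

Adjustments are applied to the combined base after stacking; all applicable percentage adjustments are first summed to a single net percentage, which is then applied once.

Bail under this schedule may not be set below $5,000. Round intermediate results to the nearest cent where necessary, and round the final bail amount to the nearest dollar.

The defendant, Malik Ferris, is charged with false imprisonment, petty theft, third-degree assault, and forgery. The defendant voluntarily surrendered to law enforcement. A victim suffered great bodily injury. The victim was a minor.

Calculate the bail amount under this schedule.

$45,225

Base amounts from the schedule: false imprisonment $15,600; petty theft $15,050; third-degree assault $3,000; forgery $33,500.
Stacking rule: use the highest base only. Highest is forgery at $33,500. Combined base = $33,500.
Net percentage adjustment: +40% +15% −20% = +35%. $33,500 × 1.35 = $45,225.
$45,225 is at or above the $5,000 minimum.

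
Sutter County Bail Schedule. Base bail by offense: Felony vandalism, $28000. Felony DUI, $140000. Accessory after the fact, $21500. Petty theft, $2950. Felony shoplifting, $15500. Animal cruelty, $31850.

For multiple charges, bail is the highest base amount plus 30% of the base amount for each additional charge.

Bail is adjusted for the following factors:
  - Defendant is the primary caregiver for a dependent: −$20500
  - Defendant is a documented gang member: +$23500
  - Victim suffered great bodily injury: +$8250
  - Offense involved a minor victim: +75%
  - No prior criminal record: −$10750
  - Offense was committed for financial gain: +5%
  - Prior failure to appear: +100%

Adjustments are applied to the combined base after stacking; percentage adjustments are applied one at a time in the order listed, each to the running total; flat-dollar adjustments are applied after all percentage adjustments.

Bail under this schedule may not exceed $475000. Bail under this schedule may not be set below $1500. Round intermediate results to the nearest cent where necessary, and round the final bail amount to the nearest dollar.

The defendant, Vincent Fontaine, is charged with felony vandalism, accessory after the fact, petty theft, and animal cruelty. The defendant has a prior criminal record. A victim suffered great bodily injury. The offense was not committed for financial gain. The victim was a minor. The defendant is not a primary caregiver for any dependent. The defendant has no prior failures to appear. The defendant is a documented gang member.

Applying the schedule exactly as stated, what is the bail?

$115024

Base amounts from the schedule: felony vandalism $28000; accessory after the fact $21500; petty theft $2950; animal cruelty $31850.
Stacking rule: highest base plus 30% of each additional charge. Highest is animal cruelty at $31850. Additional: $28000 × 30% = $8400; $21500 × 30% = $6450; $2950 × 30% = $885. Combined base = $31850 + $15735 = $47585.
Offense involved a minor victim (+75%): $47585 × 1.75 = $83273.75.
Defendant is a documented gang member (+$23500 flat): $83273.75 + $23500 = $106773.75.
Victim suffered great bodily injury (+$8250 flat): $106773.75 + $8250 = $115023.75.
$115023.75 is within the $475000 maximum.
$115023.75 is at or above the $1500 minimum.
Rounded to the nearest dollar: $115024.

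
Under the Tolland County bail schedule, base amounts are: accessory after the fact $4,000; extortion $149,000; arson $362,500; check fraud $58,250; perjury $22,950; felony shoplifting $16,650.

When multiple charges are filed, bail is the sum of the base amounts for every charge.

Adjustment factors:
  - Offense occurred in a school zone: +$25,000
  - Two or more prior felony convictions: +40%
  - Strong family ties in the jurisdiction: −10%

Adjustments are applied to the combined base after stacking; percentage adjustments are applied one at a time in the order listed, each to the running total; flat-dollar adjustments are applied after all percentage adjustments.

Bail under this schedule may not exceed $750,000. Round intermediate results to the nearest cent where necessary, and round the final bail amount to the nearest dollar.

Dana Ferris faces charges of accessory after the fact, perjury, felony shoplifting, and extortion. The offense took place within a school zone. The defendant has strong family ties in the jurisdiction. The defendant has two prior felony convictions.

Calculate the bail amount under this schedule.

$267,676

Base amounts from the schedule: accessory after the fact $4,000; perjury $22,950; felony shoplifting $16,650; extortion $149,000.
Stacking rule: sum of all bases. $4,000 + $22,950 + $16,650 + $149,000 = $192,600.
Two or more prior felony convictions (+40%): $192,600 × 1.4 = $269,640.
Strong family ties in the jurisdiction (−10%): $269,640 × 0.9 = $242,676.
Offense occurred in a school zone (+$25,000 flat): $242,676 + $25,000 = $267,676.
$267,676 is within the $750,000 maximum.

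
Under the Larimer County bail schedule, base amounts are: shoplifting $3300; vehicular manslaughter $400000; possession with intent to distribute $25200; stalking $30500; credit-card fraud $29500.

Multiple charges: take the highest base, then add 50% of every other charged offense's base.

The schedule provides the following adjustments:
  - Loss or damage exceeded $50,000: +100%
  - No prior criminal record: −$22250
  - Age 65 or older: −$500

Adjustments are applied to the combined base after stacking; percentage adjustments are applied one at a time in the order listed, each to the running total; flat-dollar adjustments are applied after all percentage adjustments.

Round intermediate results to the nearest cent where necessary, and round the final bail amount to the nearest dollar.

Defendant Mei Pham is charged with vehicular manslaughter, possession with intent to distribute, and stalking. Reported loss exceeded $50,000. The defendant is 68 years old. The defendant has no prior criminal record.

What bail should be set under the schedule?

Base amounts from the schedule: vehicular manslaughter $400000; possession with intent to distribute $25200; stalking $30500.
Stacking rule: highest base plus 50% of each additional charge. Highest is vehicular manslaughter at $400000. Additional: $25200 × 50% = $12600; $30500 × 50% = $15250. Combined base = $400000 + $27850 = $427850.
Loss or damage exceeded $50,000 (+100%): $427850 × 2 = $855700.
No prior criminal record (−$22250 flat): $855700 − $22250 = $833450.
Age 65 or older (−$500 flat): $833450 − $500 = $832950.

$832950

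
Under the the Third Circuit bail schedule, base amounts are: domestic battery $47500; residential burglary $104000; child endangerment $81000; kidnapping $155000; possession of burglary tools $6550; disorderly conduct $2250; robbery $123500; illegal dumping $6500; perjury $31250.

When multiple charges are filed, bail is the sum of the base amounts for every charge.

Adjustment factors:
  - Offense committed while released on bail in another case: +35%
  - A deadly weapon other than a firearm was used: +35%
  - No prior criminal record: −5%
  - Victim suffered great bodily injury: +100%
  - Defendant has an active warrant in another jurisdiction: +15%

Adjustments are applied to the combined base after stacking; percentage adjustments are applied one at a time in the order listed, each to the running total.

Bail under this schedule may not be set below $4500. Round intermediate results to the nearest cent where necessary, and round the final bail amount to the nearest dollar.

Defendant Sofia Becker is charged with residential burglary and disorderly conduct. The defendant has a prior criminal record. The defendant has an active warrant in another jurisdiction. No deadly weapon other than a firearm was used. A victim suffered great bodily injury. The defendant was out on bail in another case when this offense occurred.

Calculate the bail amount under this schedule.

$329906

Base amounts from the schedule: residential burglary $104000; disorderly conduct $2250.
Stacking rule: sum of all bases. $104000 + $2250 = $106250.
Offense committed while released on bail in another case (+35%): $106250 × 1.35 = $143437.50.
Victim suffered great bodily injury (+100%): $143437.50 × 2 = $286875.
Defendant has an active warrant in another jurisdiction (+15%): $286875 × 1.15 = $329906.25.
$329906.25 is at or above the $4500 minimum.
Rounded to the nearest dollar: $329906.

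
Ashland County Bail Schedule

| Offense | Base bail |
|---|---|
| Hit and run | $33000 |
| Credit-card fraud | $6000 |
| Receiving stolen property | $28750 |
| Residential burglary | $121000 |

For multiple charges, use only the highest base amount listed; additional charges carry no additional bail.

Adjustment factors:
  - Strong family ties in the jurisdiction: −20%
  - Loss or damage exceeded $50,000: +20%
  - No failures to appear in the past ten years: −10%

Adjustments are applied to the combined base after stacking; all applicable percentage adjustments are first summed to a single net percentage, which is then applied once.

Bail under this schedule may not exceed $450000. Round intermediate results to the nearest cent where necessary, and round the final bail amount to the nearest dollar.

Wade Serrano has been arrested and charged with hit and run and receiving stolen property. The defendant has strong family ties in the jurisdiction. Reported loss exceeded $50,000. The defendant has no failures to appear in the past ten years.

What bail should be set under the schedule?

Base amounts from the schedule: hit and run $33000; receiving stolen property $28750.
Stacking rule: use the highest base only. Highest is hit and run at $33000. Combined base = $33000.
Net percentage adjustment: −20% +20% −10% = −10%. $33000 × 0.9 = $29700.
$29700 is within the $450000 maximum.

$29700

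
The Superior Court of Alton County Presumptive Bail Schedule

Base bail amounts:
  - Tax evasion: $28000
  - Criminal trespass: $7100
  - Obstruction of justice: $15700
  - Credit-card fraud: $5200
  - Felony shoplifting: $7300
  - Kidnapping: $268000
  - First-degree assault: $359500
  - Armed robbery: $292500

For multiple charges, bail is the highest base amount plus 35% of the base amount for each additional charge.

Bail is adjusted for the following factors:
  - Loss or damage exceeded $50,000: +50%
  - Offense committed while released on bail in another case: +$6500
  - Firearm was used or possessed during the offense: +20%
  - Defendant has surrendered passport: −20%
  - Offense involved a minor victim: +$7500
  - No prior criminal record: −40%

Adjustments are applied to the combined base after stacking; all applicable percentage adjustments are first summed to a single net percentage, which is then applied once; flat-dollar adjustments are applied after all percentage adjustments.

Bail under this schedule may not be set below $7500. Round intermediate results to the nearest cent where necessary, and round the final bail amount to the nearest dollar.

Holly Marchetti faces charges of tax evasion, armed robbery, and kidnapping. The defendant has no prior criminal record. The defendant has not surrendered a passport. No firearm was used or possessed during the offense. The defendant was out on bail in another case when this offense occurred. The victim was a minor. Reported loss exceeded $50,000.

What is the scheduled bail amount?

$449710

Base amounts from the schedule: tax evasion $28000; armed robbery $292500; kidnapping $268000.
Stacking rule: highest base plus 35% of each additional charge. Highest is armed robbery at $292500. Additional: $28000 × 35% = $9800; $268000 × 35% = $93800. Combined base = $292500 + $103600 = $396100.
Net percentage adjustment: +50% −40% = +10%. $396100 × 1.1 = $435710.
Offense committed while released on bail in another case (+$6500 flat): $435710 + $6500 = $442210.
Offense involved a minor victim (+$7500 flat): $442210 + $7500 = $449710.
$449710 is at or above the $7500 minimum.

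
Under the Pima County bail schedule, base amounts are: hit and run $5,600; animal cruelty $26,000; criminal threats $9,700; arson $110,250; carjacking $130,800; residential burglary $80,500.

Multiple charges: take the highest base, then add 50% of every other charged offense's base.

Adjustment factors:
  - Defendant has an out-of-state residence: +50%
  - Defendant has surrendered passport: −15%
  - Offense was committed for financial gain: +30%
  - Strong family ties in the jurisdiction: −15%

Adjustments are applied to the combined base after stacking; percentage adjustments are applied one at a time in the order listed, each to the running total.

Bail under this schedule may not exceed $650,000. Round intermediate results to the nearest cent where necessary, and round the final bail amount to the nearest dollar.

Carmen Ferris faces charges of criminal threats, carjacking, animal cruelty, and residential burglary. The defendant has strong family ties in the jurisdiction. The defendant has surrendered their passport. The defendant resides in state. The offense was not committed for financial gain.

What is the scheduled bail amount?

$136,480

Base amounts from the schedule: criminal threats $9,700; carjacking $130,800; animal cruelty $26,000; residential burglary $80,500.
Stacking rule: highest base plus 50% of each additional charge. Highest is carjacking at $130,800. Additional: $9,700 × 50% = $4,850; $26,000 × 50% = $13,000; $80,500 × 50% = $40,250. Combined base = $130,800 + $58,100 = $188,900.
Defendant has surrendered passport (−15%): $188,900 × 0.85 = $160,565.
Strong family ties in the jurisdiction (−15%): $160,565 × 0.85 = $136,480.25.
$136,480.25 is within the $650,000 maximum.
Rounded to the nearest dollar: $136,480.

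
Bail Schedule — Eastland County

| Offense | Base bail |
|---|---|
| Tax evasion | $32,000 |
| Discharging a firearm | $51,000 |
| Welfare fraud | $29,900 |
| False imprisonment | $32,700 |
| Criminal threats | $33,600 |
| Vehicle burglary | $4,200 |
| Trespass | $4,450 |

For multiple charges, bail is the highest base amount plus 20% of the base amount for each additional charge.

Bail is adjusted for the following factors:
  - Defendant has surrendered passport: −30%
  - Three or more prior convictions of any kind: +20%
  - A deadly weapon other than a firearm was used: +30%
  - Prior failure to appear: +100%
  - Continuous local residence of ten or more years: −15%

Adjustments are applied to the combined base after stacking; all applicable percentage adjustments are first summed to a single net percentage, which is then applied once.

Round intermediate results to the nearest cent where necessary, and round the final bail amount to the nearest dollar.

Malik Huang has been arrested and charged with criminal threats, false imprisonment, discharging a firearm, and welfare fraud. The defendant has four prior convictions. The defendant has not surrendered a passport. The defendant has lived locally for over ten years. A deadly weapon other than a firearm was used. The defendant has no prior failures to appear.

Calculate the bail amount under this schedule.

Base amounts from the schedule: criminal threats $33,600; false imprisonment $32,700; discharging a firearm $51,000; welfare fraud $29,900.
Stacking rule: highest base plus 20% of each additional charge. Highest is discharging a firearm at $51,000. Additional: $33,600 × 20% = $6,720; $32,700 × 20% = $6,540; $29,900 × 20% = $5,980. Combined base = $51,000 + $19,240 = $70,240.
Net percentage adjustment: +20% +30% −15% = +35%. $70,240 × 1.35 = $94,824.

$94,824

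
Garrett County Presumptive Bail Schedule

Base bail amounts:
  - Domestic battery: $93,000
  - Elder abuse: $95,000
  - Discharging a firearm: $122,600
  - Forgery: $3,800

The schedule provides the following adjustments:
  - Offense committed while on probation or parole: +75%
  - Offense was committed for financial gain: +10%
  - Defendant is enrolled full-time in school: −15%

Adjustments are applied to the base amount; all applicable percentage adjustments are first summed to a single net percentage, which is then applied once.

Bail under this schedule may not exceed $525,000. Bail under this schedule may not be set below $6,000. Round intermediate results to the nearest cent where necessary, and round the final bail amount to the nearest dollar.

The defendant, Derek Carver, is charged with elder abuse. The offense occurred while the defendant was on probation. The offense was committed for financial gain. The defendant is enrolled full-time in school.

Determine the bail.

Base amounts from the schedule: elder abuse $95,000.
Single charge. Combined base = $95,000.
Net percentage adjustment: +75% +10% −15% = +70%. $95,000 × 1.7 = $161,500.
$161,500 is within the $525,000 maximum.
$161,500 is at or above the $6,000 minimum.

$161,500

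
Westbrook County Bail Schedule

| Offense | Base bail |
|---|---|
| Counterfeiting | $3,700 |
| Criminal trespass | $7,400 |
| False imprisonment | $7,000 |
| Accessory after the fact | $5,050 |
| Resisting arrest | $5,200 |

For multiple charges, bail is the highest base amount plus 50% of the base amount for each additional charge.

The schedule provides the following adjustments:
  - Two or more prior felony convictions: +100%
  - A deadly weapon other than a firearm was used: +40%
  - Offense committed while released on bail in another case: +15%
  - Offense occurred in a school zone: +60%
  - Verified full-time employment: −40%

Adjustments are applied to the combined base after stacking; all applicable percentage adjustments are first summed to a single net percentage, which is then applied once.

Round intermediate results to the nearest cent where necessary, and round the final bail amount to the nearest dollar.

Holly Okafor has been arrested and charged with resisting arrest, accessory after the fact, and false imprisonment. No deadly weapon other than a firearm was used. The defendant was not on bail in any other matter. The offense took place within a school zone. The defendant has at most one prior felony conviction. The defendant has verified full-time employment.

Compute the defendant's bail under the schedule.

Base amounts from the schedule: resisting arrest $5,200; accessory after the fact $5,050; false imprisonment $7,000.
Stacking rule: highest base plus 50% of each additional charge. Highest is false imprisonment at $7,000. Additional: $5,200 × 50% = $2,600; $5,050 × 50% = $2,525. Combined base = $7,000 + $5,125 = $12,125.
Net percentage adjustment: +60% −40% = +20%. $12,125 × 1.2 = $14,550.

$14,550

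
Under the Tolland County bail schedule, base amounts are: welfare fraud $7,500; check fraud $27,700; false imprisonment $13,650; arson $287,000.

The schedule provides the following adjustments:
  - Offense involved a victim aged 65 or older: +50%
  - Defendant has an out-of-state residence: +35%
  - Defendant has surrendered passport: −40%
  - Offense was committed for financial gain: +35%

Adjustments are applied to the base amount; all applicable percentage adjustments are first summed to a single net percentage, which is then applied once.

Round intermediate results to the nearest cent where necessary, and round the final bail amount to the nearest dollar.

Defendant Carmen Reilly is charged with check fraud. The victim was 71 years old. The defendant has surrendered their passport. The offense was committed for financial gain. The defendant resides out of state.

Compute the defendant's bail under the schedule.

Base amounts from the schedule: check fraud $27,700.
Single charge. Combined base = $27,700.
Net percentage adjustment: +50% +35% −40% +35% = +80%. $27,700 × 1.8 = $49,860.

$49,860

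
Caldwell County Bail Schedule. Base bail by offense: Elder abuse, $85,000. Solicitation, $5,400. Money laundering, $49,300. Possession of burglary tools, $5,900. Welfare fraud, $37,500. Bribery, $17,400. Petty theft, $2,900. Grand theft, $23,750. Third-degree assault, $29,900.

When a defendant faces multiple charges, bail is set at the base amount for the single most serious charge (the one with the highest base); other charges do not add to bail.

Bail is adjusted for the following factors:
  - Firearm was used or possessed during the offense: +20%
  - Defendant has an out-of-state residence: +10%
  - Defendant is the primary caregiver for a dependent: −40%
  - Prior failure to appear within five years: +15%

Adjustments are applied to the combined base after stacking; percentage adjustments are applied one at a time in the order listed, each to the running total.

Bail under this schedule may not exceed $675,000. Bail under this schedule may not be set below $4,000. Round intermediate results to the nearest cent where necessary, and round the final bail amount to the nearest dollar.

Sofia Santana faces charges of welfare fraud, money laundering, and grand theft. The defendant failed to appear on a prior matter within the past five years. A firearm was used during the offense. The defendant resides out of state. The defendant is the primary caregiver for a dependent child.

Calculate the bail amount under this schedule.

$44,902

Base amounts from the schedule: welfare fraud $37,500; money laundering $49,300; grand theft $23,750.
Stacking rule: use the highest base only. Highest is money laundering at $49,300. Combined base = $49,300.
Firearm was used or possessed during the offense (+20%): $49,300 × 1.2 = $59,160.
Defendant has an out-of-state residence (+10%): $59,160 × 1.1 = $65,076.
Defendant is the primary caregiver for a dependent (−40%): $65,076 × 0.6 = $39,045.60.
Prior failure to appear within five years (+15%): $39,045.60 × 1.15 = $44,902.44.
$44,902.44 is within the $675,000 maximum.
$44,902.44 is at or above the $4,000 minimum.
Rounded to the nearest dollar: $44,902.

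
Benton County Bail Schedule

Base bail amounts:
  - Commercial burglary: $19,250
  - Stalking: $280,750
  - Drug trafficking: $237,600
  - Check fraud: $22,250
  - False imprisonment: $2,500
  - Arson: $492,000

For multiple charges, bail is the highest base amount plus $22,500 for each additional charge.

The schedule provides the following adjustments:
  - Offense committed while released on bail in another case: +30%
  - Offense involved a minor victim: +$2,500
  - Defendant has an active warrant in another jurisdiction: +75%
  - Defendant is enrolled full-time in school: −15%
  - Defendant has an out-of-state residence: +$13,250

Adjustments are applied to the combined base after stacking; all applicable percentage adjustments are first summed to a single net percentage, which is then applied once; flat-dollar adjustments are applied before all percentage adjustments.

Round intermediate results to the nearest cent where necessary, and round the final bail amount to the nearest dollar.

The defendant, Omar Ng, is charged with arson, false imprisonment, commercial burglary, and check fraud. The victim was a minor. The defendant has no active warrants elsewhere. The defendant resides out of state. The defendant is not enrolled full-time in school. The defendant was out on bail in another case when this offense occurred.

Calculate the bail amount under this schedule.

$747,825

Base amounts from the schedule: arson $492,000; false imprisonment $2,500; commercial burglary $19,250; check fraud $22,250.
Stacking rule: highest base plus $22,500 per additional charge. Highest is arson at $492,000; 3 additional charges → +$67,500. Combined base = $559,500.
Offense involved a minor victim (+$2,500 flat): $559,500 + $2,500 = $562,000.
Defendant has an out-of-state residence (+$13,250 flat): $562,000 + $13,250 = $575,250.
Offense committed while released on bail in another case (+30%): $575,250 × 1.3 = $747,825.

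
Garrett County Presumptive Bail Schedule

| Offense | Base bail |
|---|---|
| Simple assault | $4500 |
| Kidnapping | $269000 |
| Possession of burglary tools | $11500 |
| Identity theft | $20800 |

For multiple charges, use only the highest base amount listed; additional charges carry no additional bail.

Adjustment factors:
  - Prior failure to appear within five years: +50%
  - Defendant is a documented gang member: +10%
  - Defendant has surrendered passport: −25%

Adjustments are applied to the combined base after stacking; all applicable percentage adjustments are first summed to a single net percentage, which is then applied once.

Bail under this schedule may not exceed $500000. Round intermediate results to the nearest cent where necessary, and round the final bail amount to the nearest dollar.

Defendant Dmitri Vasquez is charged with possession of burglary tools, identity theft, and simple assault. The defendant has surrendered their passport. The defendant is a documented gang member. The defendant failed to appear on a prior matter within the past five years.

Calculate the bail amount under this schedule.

$28080

Base amounts from the schedule: possession of burglary tools $11500; identity theft $20800; simple assault $4500.
Stacking rule: use the highest base only. Highest is identity theft at $20800. Combined base = $20800.
Net percentage adjustment: +50% +10% −25% = +35%. $20800 × 1.35 = $28080.
$28080 is within the $500000 maximum.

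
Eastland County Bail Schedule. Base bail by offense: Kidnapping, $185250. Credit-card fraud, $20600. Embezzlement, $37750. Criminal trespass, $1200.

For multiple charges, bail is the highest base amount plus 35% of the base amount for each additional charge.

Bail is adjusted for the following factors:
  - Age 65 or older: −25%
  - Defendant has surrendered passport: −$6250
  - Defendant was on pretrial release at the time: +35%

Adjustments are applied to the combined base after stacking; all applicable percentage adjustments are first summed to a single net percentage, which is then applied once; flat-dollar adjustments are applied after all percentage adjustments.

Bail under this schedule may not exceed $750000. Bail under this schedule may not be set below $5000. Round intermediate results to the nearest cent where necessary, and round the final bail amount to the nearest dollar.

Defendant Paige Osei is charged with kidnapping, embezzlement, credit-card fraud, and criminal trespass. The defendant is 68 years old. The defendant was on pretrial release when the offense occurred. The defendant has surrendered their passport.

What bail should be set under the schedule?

$220452

Base amounts from the schedule: kidnapping $185250; embezzlement $37750; credit-card fraud $20600; criminal trespass $1200.
Stacking rule: highest base plus 35% of each additional charge. Highest is kidnapping at $185250. Additional: $37750 × 35% = $13212.50; $20600 × 35% = $7210; $1200 × 35% = $420. Combined base = $185250 + $20842.50 = $206092.50.
Net percentage adjustment: −25% +35% = +10%. $206092.50 × 1.1 = $226701.75.
Defendant has surrendered passport (−$6250 flat): $226701.75 − $6250 = $220451.75.
$220451.75 is within the $750000 maximum.
$220451.75 is at or above the $5000 minimum.
Rounded to the nearest dollar: $220452.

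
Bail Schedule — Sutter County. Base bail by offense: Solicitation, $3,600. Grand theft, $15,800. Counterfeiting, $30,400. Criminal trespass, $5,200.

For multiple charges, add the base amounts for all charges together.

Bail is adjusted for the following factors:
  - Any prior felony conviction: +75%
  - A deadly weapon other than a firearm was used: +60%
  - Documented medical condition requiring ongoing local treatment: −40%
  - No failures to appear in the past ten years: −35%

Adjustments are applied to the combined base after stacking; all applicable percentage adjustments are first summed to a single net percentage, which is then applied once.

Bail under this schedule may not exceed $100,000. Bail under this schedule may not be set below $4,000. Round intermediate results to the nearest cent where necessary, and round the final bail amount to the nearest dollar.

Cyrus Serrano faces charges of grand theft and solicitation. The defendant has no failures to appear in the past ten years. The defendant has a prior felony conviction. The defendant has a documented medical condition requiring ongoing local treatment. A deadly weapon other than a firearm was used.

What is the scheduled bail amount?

Base amounts from the schedule: grand theft $15,800; solicitation $3,600.
Stacking rule: sum of all bases. $15,800 + $3,600 = $19,400.
Net percentage adjustment: +75% +60% −40% −35% = +60%. $19,400 × 1.6 = $31,040.
$31,040 is within the $100,000 maximum.
$31,040 is at or above the $4,000 minimum.

$31,040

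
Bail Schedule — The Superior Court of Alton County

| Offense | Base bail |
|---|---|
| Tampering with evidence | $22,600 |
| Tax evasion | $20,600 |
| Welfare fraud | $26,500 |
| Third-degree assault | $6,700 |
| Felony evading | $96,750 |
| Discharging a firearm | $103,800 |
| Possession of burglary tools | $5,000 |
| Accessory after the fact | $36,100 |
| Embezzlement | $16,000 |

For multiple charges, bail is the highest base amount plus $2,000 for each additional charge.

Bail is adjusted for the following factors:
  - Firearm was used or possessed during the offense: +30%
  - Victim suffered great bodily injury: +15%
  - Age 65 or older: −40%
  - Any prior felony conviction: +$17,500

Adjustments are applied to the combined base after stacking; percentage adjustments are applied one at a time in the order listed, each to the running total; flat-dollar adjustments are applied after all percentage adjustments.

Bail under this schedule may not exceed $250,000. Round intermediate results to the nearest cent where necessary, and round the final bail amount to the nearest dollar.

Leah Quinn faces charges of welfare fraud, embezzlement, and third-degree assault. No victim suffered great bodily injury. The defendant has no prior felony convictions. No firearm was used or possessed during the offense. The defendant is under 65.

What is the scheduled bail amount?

Base amounts from the schedule: welfare fraud $26,500; embezzlement $16,000; third-degree assault $6,700.
Stacking rule: highest base plus $2,000 per additional charge. Highest is welfare fraud at $26,500; 2 additional charges → +$4,000. Combined base = $30,500.
No adjustment factors apply to this defendant.
$30,500 is within the $250,000 maximum.

$30,500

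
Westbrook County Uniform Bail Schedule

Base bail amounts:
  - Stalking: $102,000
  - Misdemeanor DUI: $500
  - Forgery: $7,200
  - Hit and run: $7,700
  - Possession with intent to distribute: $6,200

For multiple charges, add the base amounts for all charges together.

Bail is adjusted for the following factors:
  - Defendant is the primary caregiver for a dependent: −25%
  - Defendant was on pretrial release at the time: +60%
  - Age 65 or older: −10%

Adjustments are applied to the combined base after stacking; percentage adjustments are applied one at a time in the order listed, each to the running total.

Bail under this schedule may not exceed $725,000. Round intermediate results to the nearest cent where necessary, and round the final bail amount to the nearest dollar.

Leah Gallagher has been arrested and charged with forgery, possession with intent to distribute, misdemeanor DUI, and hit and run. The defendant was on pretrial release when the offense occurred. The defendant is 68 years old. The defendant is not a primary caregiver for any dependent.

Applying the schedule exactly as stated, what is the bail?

Base amounts from the schedule: forgery $7,200; possession with intent to distribute $6,200; misdemeanor DUI $500; hit and run $7,700.
Stacking rule: sum of all bases. $7,200 + $6,200 + $500 + $7,700 = $21,600.
Defendant was on pretrial release at the time (+60%): $21,600 × 1.6 = $34,560.
Age 65 or older (−10%): $34,560 × 0.9 = $31,104.
$31,104 is within the $725,000 maximum.

$31,104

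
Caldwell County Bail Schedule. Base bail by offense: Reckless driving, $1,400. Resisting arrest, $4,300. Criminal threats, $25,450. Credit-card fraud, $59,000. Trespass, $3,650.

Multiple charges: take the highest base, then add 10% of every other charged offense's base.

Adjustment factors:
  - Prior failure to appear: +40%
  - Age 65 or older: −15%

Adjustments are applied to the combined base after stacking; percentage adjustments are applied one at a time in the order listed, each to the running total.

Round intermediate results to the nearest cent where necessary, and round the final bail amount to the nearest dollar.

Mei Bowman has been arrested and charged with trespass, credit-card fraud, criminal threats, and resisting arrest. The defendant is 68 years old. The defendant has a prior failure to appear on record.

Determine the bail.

$74,185

Base amounts from the schedule: trespass $3,650; credit-card fraud $59,000; criminal threats $25,450; resisting arrest $4,300.
Stacking rule: highest base plus 10% of each additional charge. Highest is credit-card fraud at $59,000. Additional: $3,650 × 10% = $365; $25,450 × 10% = $2,545; $4,300 × 10% = $430. Combined base = $59,000 + $3,340 = $62,340.
Prior failure to appear (+40%): $62,340 × 1.4 = $87,276.
Age 65 or older (−15%): $87,276 × 0.85 = $74,184.60.
Rounded to the nearest dollar: $74,185.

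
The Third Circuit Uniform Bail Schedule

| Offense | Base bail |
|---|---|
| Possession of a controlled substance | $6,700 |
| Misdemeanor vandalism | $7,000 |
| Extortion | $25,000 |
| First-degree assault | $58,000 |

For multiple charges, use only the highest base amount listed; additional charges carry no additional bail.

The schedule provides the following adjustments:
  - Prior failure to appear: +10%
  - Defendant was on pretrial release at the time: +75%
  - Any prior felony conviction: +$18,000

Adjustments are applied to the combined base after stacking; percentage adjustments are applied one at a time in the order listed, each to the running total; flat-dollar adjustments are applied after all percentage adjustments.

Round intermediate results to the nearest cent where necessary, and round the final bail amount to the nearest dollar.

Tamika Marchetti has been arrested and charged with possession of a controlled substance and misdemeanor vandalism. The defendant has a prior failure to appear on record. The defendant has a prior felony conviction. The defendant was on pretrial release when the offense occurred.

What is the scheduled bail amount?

Base amounts from the schedule: possession of a controlled substance $6,700; misdemeanor vandalism $7,000.
Stacking rule: use the highest base only. Highest is misdemeanor vandalism at $7,000. Combined base = $7,000.
Prior failure to appear (+10%): $7,000 × 1.1 = $7,700.
Defendant was on pretrial release at the time (+75%): $7,700 × 1.75 = $13,475.
Any prior felony conviction (+$18,000 flat): $13,475 + $18,000 = $31,475.

$31,475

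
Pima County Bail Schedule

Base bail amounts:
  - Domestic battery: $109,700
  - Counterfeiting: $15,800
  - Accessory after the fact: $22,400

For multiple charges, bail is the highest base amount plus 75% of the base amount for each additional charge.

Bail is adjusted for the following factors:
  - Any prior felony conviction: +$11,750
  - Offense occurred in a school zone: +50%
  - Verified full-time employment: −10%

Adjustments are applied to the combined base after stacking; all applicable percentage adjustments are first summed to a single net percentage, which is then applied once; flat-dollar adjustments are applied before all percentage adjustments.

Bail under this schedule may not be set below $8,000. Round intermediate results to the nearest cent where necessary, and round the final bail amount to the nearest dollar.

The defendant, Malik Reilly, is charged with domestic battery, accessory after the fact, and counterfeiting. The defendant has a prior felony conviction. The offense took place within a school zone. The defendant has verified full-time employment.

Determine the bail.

$210,140

Base amounts from the schedule: domestic battery $109,700; accessory after the fact $22,400; counterfeiting $15,800.
Stacking rule: highest base plus 75% of each additional charge. Highest is domestic battery at $109,700. Additional: $22,400 × 75% = $16,800; $15,800 × 75% = $11,850. Combined base = $109,700 + $28,650 = $138,350.
Any prior felony conviction (+$11,750 flat): $138,350 + $11,750 = $150,100.
Net percentage adjustment: +50% −10% = +40%. $150,100 × 1.4 = $210,140.
$210,140 is at or above the $8,000 minimum.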